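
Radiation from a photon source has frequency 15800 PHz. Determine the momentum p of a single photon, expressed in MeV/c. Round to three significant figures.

Convert to SI: f = 15800 PHz = 1.58e19 Hz.
For a photon p = hf/c, so p = 3.492e-23 kg·m/s.
Converting to MeV/c: p = 0.06534 MeV/c ≈ 0.0653 MeV/c.

0.0653 MeV/c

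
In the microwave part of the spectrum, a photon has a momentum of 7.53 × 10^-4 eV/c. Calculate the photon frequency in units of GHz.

Use h = 6.62607015 × 10^-34 J·s, c = 2.99792458 × 10^8 m/s, 1 eV = 1.602176634 × 10^-19 J.
Convert to SI: p = 7.53 × 10^-4 eV/c = 4.0242 × 10^-31 kg·m/s.
Since f = pc/h for a photon, f = 1.821 × 10^11 Hz.
Converting to GHz: f = 182.1 GHz ≈ 182 GHz.

182 GHz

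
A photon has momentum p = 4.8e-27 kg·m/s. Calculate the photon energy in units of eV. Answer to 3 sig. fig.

The photon relation is E = pc, giving E = 1.439e-18 J.
Converting to eV: E = 8.982 eV ≈ 8.98 eV.

8.98 eV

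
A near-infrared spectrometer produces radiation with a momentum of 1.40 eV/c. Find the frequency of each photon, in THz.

339 THz

In SI units: p = 1.40 eV/c = 7.4820·10^-28 kg·m/s.
Since f = pc/h for a photon, f = 3.385·10^14 Hz.
Converting to THz: f = 338.5 THz ≈ 339 THz.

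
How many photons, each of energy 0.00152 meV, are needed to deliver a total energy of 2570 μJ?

Per-photon energy: E = 2.435 × 10^-25 J (from energy = 0.00152 meV).
N = E_total / E_photon = 0.00257 J / 2.435 × 10^-25 J = 1.06 × 10^22.

1.06 × 10^22 photons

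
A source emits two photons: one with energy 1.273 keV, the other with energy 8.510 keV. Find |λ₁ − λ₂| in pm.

Using λ = hc/E: λ₁ = 9.7395e-10 m, λ₂ = 1.4569e-10 m.
|Δλ| = |9.7395e-10 − 1.4569e-10| = 8.28e-10 m = 828 pm.

828 pm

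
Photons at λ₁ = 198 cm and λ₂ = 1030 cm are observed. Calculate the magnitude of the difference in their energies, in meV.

5.06 × 10^-4 meV

Using E = hc/λ: E₁ = 1.003 × 10^-25 J, E₂ = 1.929 × 10^-26 J.
|ΔE| = |1.003 × 10^-25 − 1.929 × 10^-26| = 8.10 × 10^-26 J = 5.06 × 10^-4 meV.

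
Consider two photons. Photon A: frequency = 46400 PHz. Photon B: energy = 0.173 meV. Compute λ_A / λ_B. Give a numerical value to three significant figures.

λ_A = 6.461e-12 m (from frequency = 46400 PHz, via λ = c/f).
λ_B = 0.007167 m (from energy = 0.173 meV, via λ = hc/E).
Ratio = 6.461e-12 / 0.007167 = 9.02e-10.

9.02e-10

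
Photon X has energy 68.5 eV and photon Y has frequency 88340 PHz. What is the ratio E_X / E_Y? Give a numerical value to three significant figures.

1.87 × 10^-4

E_X = 1.097 × 10^-17 J (from energy = 68.5 eV, via E given directly).
E_Y = 5.853 × 10^-14 J (from frequency = 88340 PHz, via E = hf).
Ratio = 1.097 × 10^-17 / 5.853 × 10^-14 = 1.87 × 10^-4.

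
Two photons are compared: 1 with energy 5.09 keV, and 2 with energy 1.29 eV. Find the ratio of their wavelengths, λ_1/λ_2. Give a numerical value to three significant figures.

2.53e-4

λ_1 = 2.436e-10 m (from energy = 5.09 keV, via λ = hc/E).
λ_2 = 9.611e-7 m (from energy = 1.29 eV, via λ = hc/E).
Ratio = 2.436e-10 / 9.611e-7 = 2.53e-4.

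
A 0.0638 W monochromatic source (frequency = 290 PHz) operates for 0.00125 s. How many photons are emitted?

Total energy: E_total = P·t = 0.0638 × 0.00125 = 7.975 × 10^-5 J.
Per-photon energy: E = 1.922 × 10^-16 J.
N = E_total / E_photon = 4.15 × 10^11.

4.15 × 10^11 photons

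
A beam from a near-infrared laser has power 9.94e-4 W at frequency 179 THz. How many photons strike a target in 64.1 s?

5.37e17 photons

Total energy: E_total = P·t = 9.94e-4 × 64.1 = 0.06372 J.
Per-photon energy: E = 1.186e-19 J.
N = E_total / E_photon = 5.37e17.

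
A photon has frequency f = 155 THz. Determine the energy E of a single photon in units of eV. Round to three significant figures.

0.641 eV

In SI units: f = 155 THz = 1.55 × 10^14 Hz.
For a photon E = hf, so E = 1.027 × 10^-19 J.
Converting to eV: E = 0.6410 eV ≈ 0.641 eV.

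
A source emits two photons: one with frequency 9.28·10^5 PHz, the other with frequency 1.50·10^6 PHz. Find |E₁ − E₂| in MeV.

2.37 MeV

Using E = hf: E₁ = 6.149·10^-13 J, E₂ = 9.939·10^-13 J.
|ΔE| = |6.149·10^-13 − 9.939·10^-13| = 3.79·10^-13 J = 2.37 MeV.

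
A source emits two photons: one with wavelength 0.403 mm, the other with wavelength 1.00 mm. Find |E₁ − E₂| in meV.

1.84 meV

Using E = hc/λ: E₁ = 4.929e-22 J, E₂ = 1.986e-22 J.
|ΔE| = |4.929e-22 − 1.986e-22| = 2.94e-22 J = 1.84 meV.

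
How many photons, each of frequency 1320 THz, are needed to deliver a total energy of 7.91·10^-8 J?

Per-photon energy: E = 8.746·10^-19 J (from frequency = 1320 THz).
N = E_total / E_photon = 7.91·10^-8 J / 8.746·10^-19 J = 9.04·10^10.

9.04·10^10 photons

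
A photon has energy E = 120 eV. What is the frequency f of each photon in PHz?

29.0 PHz

Use h = 6.62607015 × 10^-34 J·s, 1 eV = 1.602176634 × 10^-19 J.
In SI units: E = 120 eV = 1.9226 × 10^-17 J.
The photon relation is f = E/h, giving f = 2.902 × 10^16 Hz.
Converting to PHz: f = 29.02 PHz ≈ 29.0 PHz.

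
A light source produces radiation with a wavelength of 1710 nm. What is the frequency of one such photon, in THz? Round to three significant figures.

175 THz

Convert to SI: λ = 1710 nm = 1.71 × 10^-6 m.
Since f = c/λ for a photon, f = 1.753 × 10^14 Hz.
Converting to THz: f = 175.3 THz ≈ 175 THz.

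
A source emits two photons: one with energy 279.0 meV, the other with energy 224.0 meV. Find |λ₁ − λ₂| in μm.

Using λ = hc/E: λ₁ = 4.4439e-6 m, λ₂ = 5.5350e-6 m.
|Δλ| = |4.4439e-6 − 5.5350e-6| = 1.09e-6 m = 1.09 μm.

1.09 μm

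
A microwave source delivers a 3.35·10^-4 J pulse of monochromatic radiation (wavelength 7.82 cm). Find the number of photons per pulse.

Per-photon energy: E = 2.540·10^-24 J (from wavelength = 7.82 cm).
N = E_total / E_photon = 3.35·10^-4 J / 2.540·10^-24 J = 1.32·10^20.

1.32·10^20 photons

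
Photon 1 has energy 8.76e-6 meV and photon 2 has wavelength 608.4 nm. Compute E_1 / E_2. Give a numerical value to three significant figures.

E_1 = 1.404e-27 J (from energy = 8.76e-6 meV, via E given directly).
E_2 = 3.265e-19 J (from wavelength = 608.4 nm, via E = hc/λ).
Ratio = 1.404e-27 / 3.265e-19 = 4.30e-9.

4.30e-9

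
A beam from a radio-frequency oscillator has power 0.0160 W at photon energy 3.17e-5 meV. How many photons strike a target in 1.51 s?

Total energy: E_total = P·t = 0.0160 × 1.51 = 0.02416 J.
Per-photon energy: E = 5.079e-27 J.
N = E_total / E_photon = 4.76e24.

4.76e24 photons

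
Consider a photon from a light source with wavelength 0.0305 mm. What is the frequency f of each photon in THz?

9.83 THz

Take c = 2.99792458·10^8 m/s.
First convert: λ = 0.0305 mm = 3.05·10^-5 m.
Apply f = c/λ: f = 9.829·10^12 Hz.
Converting to THz: f = 9.829 THz ≈ 9.83 THz.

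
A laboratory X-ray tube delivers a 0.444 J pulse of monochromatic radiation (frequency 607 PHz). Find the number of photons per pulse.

Per-photon energy: E = 4.022 × 10^-16 J (from frequency = 607 PHz).
N = E_total / E_photon = 0.444 J / 4.022 × 10^-16 J = 1.10 × 10^15.

1.10 × 10^15 photons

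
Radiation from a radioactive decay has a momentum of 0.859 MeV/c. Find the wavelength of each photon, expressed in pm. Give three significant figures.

1.44 pm

Take h = 6.62607015e-34 J·s, c = 2.99792458e8 m/s, 1 eV = 1.602176634e-19 J.
First convert: p = 0.859 MeV/c = 4.5907e-22 kg·m/s.
The photon relation is λ = h/p, giving λ = 1.443e-12 m.
Converting to pm: λ = 1.443 pm ≈ 1.44 pm.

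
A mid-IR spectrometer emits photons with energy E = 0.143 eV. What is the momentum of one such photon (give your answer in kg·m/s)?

First convert: E = 0.143 eV = 2.2911·10^-20 J.
For a photon p = E/c, so p = 7.642·10^-29 kg·m/s.
So p ≈ 7.64·10^-29 kg·m/s.

7.64·10^-29 kg·m/s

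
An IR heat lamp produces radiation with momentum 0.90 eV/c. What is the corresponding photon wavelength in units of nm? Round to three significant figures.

1380 nm

In SI units: p = 0.90 eV/c = 4.8099e-28 kg·m/s.
Since λ = h/p for a photon, λ = 1.378e-6 m.
Converting to nm: λ = 1378 nm ≈ 1380 nm.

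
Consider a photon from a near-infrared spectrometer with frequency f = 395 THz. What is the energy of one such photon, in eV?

First convert: f = 395 THz = 3.95e14 Hz.
Since E = hf for a photon, E = 2.617e-19 J.
Converting to eV: E = 1.634 eV ≈ 1.63 eV.

1.63 eV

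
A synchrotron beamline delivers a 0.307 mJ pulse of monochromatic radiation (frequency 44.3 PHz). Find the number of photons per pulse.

Per-photon energy: E = 2.935e-17 J (from frequency = 44.3 PHz).
N = E_total / E_photon = 3.07e-4 J / 2.935e-17 J = 1.05e13.

1.05e13 photons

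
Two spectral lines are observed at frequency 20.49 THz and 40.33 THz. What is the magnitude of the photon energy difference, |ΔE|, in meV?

82.1 meV

Using E = hf: E₁ = 1.3577e-20 J, E₂ = 2.6723e-20 J.
|ΔE| = |1.3577e-20 − 2.6723e-20| = 1.31e-20 J = 82.1 meV.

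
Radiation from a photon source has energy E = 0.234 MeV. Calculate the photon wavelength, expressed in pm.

5.30 pm

Take h = 6.62607015e-34 J·s, c = 2.99792458e8 m/s, 1 eV = 1.602176634e-19 J.
Convert to SI: E = 0.234 MeV = 3.7491e-14 J.
The photon relation is λ = hc/E, giving λ = 5.298e-12 m.
Converting to pm: λ = 5.298 pm ≈ 5.30 pm.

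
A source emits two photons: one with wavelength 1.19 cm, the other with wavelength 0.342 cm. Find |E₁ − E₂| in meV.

0.258 meV

Using E = hc/λ: E₁ = 1.669·10^-23 J, E₂ = 5.808·10^-23 J.
|ΔE| = |1.669·10^-23 − 5.808·10^-23| = 4.14·10^-23 J = 0.258 meV.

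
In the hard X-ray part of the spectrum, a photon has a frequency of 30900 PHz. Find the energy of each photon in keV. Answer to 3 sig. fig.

128 keV

Take h = 6.62607015 × 10^-34 J·s, 1 eV = 1.602176634 × 10^-19 J.
First convert: f = 30900 PHz = 3.09 × 10^19 Hz.
For a photon E = hf, so E = 2.047 × 10^-14 J.
Converting to keV: E = 127.8 keV ≈ 128 keV.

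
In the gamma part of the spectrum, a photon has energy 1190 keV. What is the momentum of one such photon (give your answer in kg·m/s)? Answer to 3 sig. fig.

Use c = 2.99792458e8 m/s, 1 eV = 1.602176634e-19 J.
First convert: E = 1190 keV = 1.9066e-13 J.
Since p = E/c for a photon, p = 6.360e-22 kg·m/s.
So p ≈ 6.36e-22 kg·m/s.

6.36e-22 kg·m/s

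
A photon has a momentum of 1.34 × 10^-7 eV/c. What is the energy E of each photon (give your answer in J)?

2.15 × 10^-26 J

Use c = 2.99792458 × 10^8 m/s, 1 eV = 1.602176634 × 10^-19 J.
Convert to SI: p = 1.34 × 10^-7 eV/c = 7.1613 × 10^-35 kg·m/s.
The photon relation is E = pc, giving E = 2.147 × 10^-26 J.
So E ≈ 2.15 × 10^-26 J.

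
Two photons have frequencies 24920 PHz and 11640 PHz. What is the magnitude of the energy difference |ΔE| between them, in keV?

Using E = hf: E₁ = 1.6512 × 10^-14 J, E₂ = 7.7127 × 10^-15 J.
|ΔE| = |1.6512 × 10^-14 − 7.7127 × 10^-15| = 8.80 × 10^-15 J = 54.9 keV.

54.9 keV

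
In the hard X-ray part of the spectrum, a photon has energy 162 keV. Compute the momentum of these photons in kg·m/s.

8.66e-23 kg·m/s

Take c = 2.99792458e8 m/s, 1 eV = 1.602176634e-19 J.
Convert to SI: E = 162 keV = 2.5955e-14 J.
Apply p = E/c: p = 8.658e-23 kg·m/s.
So p ≈ 8.66e-23 kg·m/s.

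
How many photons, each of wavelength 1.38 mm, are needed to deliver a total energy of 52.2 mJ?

Per-photon energy: E = 1.439e-22 J (from wavelength = 1.38 mm).
N = E_total / E_photon = 0.0522 J / 1.439e-22 J = 3.63e20.

3.63e20 photons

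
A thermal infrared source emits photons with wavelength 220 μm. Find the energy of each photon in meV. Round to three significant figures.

5.64 meV

In SI units: λ = 220 μm = 2.2e-4 m.
For a photon E = hc/λ, so E = 9.029e-22 J.
Converting to meV: E = 5.636 meV ≈ 5.64 meV.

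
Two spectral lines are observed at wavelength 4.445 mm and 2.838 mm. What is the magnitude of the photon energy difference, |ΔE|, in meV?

Using E = hc/λ: E₁ = 4.4689e-23 J, E₂ = 6.9995e-23 J.
|ΔE| = |4.4689e-23 − 6.9995e-23| = 2.53e-23 J = 0.158 meV.

0.158 meV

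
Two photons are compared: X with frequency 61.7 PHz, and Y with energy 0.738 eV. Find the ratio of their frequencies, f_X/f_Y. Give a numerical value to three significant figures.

346

f_X = 6.170 × 10^16 Hz (from frequency = 61.7 PHz, via f given directly).
f_Y = 1.784 × 10^14 Hz (from energy = 0.738 eV, via f = E/h).
Ratio = 6.170 × 10^16 / 1.784 × 10^14 = 346.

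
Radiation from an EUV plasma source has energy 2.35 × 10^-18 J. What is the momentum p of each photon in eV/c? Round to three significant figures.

14.7 eV/c

Apply p = E/c: p = 7.839 × 10^-27 kg·m/s.
Converting to eV/c: p = 14.67 eV/c ≈ 14.7 eV/c.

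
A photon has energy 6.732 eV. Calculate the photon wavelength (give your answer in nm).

Take h = 6.62607015 × 10^-34 J·s, c = 2.99792458 × 10^8 m/s, 1 eV = 1.602176634 × 10^-19 J.
In SI units: E = 6.732 eV = 1.0786 × 10^-18 J.
Apply λ = hc/E: λ = 1.842 × 10^-7 m.
Converting to nm: λ = 184.2 nm ≈ 184 nm.

184 nm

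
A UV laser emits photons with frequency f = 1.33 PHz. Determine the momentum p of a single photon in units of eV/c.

In SI units: f = 1.33 PHz = 1.33·10^15 Hz.
For a photon p = hf/c, so p = 2.940·10^-27 kg·m/s.
Converting to eV/c: p = 5.500 eV/c ≈ 5.50 eV/c.

5.50 eV/c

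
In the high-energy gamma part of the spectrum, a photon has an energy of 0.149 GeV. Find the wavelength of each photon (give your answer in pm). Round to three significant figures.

8.32e-3 pm

(h = 6.62607015e-34 J·s, c = 2.99792458e8 m/s, 1 eV = 1.602176634e-19 J.)
In SI units: E = 0.149 GeV = 2.3872e-11 J.
For a photon λ = hc/E, so λ = 8.321e-15 m.
Converting to pm: λ = 0.008321 pm ≈ 8.32e-3 pm.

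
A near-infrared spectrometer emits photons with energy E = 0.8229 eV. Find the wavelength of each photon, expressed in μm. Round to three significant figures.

Take h = 6.62607015 × 10^-34 J·s, c = 2.99792458 × 10^8 m/s, 1 eV = 1.602176634 × 10^-19 J.
First convert: E = 0.8229 eV = 1.3184 × 10^-19 J.
The photon relation is λ = hc/E, giving λ = 1.507 × 10^-6 m.
Converting to μm: λ = 1.507 μm ≈ 1.51 μm.

1.51 μm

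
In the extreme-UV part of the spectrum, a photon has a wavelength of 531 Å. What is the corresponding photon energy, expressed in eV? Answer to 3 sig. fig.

23.3 eV

In SI units: λ = 531 Å = 5.31e-8 m.
Apply E = hc/λ: E = 3.741e-18 J.
Converting to eV: E = 23.35 eV ≈ 23.3 eV.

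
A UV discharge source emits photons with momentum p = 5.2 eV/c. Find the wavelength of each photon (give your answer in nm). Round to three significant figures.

238 nm

Use h = 6.62607015 × 10^-34 J·s, c = 2.99792458 × 10^8 m/s, 1 eV = 1.602176634 × 10^-19 J.
In SI units: p = 5.2 eV/c = 2.7790 × 10^-27 kg·m/s.
Apply λ = h/p: λ = 2.384 × 10^-7 m.
Converting to nm: λ = 238.4 nm ≈ 238 nm.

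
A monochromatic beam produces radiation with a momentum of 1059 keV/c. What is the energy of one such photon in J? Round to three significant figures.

1.70e-13 J

First convert: p = 1059 keV/c = 5.6596e-22 kg·m/s.
For a photon E = pc, so E = 1.697e-13 J.
So E ≈ 1.70e-13 J.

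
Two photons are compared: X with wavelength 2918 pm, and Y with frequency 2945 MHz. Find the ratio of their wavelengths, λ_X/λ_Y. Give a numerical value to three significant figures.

2.87e-8

λ_X = 2.918e-9 m (from wavelength = 2918 pm, via λ given directly).
λ_Y = 0.1018 m (from frequency = 2945 MHz, via λ = c/f).
Ratio = 2.918e-9 / 0.1018 = 2.87e-8.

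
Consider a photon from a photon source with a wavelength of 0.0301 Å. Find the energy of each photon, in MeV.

(h = 6.62607015·10^-34 J·s, c = 2.99792458·10^8 m/s, 1 eV = 1.602176634·10^-19 J.)
First convert: λ = 0.0301 Å = 3.01·10^-12 m.
For a photon E = hc/λ, so E = 6.599·10^-14 J.
Converting to MeV: E = 0.4119 MeV ≈ 0.412 MeV.

0.412 MeV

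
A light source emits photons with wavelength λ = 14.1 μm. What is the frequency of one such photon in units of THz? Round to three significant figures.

First convert: λ = 14.1 μm = 1.41·10^-5 m.
Since f = c/λ for a photon, f = 2.126·10^13 Hz.
Converting to THz: f = 21.26 THz ≈ 21.3 THz.

21.3 THz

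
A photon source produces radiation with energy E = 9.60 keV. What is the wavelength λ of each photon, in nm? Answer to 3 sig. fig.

Use h = 6.62607015 × 10^-34 J·s, c = 2.99792458 × 10^8 m/s, 1 eV = 1.602176634 × 10^-19 J.
Convert to SI: E = 9.60 keV = 1.5381 × 10^-15 J.
Since λ = hc/E for a photon, λ = 1.292 × 10^-10 m.
Converting to nm: λ = 0.1292 nm ≈ 0.129 nm.

0.129 nm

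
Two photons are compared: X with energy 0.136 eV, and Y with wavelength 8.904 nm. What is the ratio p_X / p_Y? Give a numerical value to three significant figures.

p_X = 7.268 × 10^-29 kg·m/s (from energy = 0.136 eV, via p = E/c).
p_Y = 7.442 × 10^-26 kg·m/s (from wavelength = 8.904 nm, via p = h/λ).
Ratio = 7.268 × 10^-29 / 7.442 × 10^-26 = 9.77 × 10^-4.

9.77 × 10^-4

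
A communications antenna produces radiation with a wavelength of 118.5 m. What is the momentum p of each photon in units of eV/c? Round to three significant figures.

1.05 × 10^-8 eV/c

Use h = 6.62607015 × 10^-34 J·s, c = 2.99792458 × 10^8 m/s, 1 eV = 1.602176634 × 10^-19 J.
The photon relation is p = h/λ, giving p = 5.592 × 10^-36 kg·m/s.
Converting to eV/c: p = 1.046 × 10^-8 eV/c ≈ 1.05 × 10^-8 eV/c.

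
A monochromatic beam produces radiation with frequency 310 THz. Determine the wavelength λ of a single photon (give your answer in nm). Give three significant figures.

In SI units: f = 310 THz = 3.1 × 10^14 Hz.
Since λ = c/f for a photon, λ = 9.671 × 10^-7 m.
Converting to nm: λ = 967.1 nm ≈ 967 nm.

967 nm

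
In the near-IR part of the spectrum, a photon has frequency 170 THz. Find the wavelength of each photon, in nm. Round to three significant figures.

1760 nm

First convert: f = 170 THz = 1.7·10^14 Hz.
The photon relation is λ = c/f, giving λ = 1.763·10^-6 m.
Converting to nm: λ = 1763 nm ≈ 1760 nm.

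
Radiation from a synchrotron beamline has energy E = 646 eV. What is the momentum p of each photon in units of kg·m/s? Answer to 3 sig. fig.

(c = 2.99792458 × 10^8 m/s, 1 eV = 1.602176634 × 10^-19 J.)
In SI units: E = 646 eV = 1.0350 × 10^-16 J.
The photon relation is p = E/c, giving p = 3.452 × 10^-25 kg·m/s.
So p ≈ 3.45 × 10^-25 kg·m/s.

3.45 × 10^-25 kg·m/s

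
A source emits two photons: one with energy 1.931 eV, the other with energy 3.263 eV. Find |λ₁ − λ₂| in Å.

2620 Å

Using λ = hc/E: λ₁ = 6.4207 × 10^-7 m, λ₂ = 3.7997 × 10^-7 m.
|Δλ| = |6.4207 × 10^-7 − 3.7997 × 10^-7| = 2.62 × 10^-7 m = 2620 Å.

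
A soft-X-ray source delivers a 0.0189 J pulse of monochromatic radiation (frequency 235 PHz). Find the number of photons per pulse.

Per-photon energy: E = 1.557·10^-16 J (from frequency = 235 PHz).
N = E_total / E_photon = 0.0189 J / 1.557·10^-16 J = 1.21·10^14.

1.21·10^14 photons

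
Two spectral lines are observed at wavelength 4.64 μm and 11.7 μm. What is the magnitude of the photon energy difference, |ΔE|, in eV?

0.161 eV

Using E = hc/λ: E₁ = 4.281 × 10^-20 J, E₂ = 1.698 × 10^-20 J.
|ΔE| = |4.281 × 10^-20 − 1.698 × 10^-20| = 2.58 × 10^-20 J = 0.161 eV.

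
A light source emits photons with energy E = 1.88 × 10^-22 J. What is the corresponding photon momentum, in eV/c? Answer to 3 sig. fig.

For a photon p = E/c, so p = 6.271 × 10^-31 kg·m/s.
Converting to eV/c: p = 0.001173 eV/c ≈ 1.17 × 10^-3 eV/c.

1.17 × 10^-3 eV/c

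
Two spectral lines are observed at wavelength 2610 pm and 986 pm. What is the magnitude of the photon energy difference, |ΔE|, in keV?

Using E = hc/λ: E₁ = 7.611e-17 J, E₂ = 2.015e-16 J.
|ΔE| = |7.611e-17 − 2.015e-16| = 1.25e-16 J = 0.782 keV.

0.782 keV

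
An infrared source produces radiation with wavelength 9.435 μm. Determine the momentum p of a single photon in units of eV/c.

Convert to SI: λ = 9.435 μm = 9.435e-6 m.
Since p = h/λ for a photon, p = 7.023e-29 kg·m/s.
Converting to eV/c: p = 0.1314 eV/c ≈ 0.131 eV/c.

0.131 eV/c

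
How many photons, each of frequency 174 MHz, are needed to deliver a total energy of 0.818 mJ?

Per-photon energy: E = 1.153 × 10^-25 J (from frequency = 174 MHz).
N = E_total / E_photon = 8.18 × 10^-4 J / 1.153 × 10^-25 J = 7.09 × 10^21.

7.09 × 10^21 photons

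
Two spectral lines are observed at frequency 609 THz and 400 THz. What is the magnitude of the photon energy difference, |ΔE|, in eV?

Using E = hf: E₁ = 4.035 × 10^-19 J, E₂ = 2.650 × 10^-19 J.
|ΔE| = |4.035 × 10^-19 − 2.650 × 10^-19| = 1.38 × 10^-19 J = 0.864 eV.

0.864 eV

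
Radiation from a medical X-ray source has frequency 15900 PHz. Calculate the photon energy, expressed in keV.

65.8 keV

Take h = 6.62607015e-34 J·s, 1 eV = 1.602176634e-19 J.
In SI units: f = 15900 PHz = 1.59e19 Hz.
The photon relation is E = hf, giving E = 1.054e-14 J.
Converting to keV: E = 65.76 keV ≈ 65.8 keV.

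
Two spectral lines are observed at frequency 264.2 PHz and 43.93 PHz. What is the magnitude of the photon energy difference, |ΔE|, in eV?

911 eV

Using E = hf: E₁ = 1.7506e-16 J, E₂ = 2.9108e-17 J.
|ΔE| = |1.7506e-16 − 2.9108e-17| = 1.46e-16 J = 911 eV.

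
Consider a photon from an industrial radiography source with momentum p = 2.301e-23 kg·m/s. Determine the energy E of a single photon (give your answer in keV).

43.1 keV

(c = 2.99792458e8 m/s, 1 eV = 1.602176634e-19 J.)
Since E = pc for a photon, E = 6.898e-15 J.
Converting to keV: E = 43.06 keV ≈ 43.1 keV.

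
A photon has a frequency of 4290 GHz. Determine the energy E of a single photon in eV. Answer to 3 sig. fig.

0.0177 eV

Take h = 6.62607015 × 10^-34 J·s, 1 eV = 1.602176634 × 10^-19 J.
In SI units: f = 4290 GHz = 4.29 × 10^12 Hz.
For a photon E = hf, so E = 2.843 × 10^-21 J.
Converting to eV: E = 0.01774 eV ≈ 0.0177 eV.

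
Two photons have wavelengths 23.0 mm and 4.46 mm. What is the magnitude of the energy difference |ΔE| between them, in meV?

0.224 meV

Using E = hc/λ: E₁ = 8.637·10^-24 J, E₂ = 4.454·10^-23 J.
|ΔE| = |8.637·10^-24 − 4.454·10^-23| = 3.59·10^-23 J = 0.224 meV.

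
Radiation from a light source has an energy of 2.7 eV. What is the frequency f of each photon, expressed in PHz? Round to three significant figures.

0.653 PHz

Use h = 6.62607015e-34 J·s, 1 eV = 1.602176634e-19 J.
Convert to SI: E = 2.7 eV = 4.3259e-19 J.
Apply f = E/h: f = 6.529e14 Hz.
Converting to PHz: f = 0.6529 PHz ≈ 0.653 PHz.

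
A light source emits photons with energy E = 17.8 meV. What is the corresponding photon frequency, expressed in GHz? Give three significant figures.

4300 GHz

Convert to SI: E = 17.8 meV = 2.8519 × 10^-21 J.
Apply f = E/h: f = 4.304 × 10^12 Hz.
Converting to GHz: f = 4304 GHz ≈ 4300 GHz.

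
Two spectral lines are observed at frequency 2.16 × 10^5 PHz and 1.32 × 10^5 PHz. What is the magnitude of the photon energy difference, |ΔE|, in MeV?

0.347 MeV

Using E = hf: E₁ = 1.431 × 10^-13 J, E₂ = 8.746 × 10^-14 J.
|ΔE| = |1.431 × 10^-13 − 8.746 × 10^-14| = 5.57 × 10^-14 J = 0.347 MeV.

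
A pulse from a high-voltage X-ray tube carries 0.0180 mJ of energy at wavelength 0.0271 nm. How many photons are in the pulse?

2.46e9 photons

Per-photon energy: E = 7.330e-15 J (from wavelength = 0.0271 nm).
N = E_total / E_photon = 1.80e-5 J / 7.330e-15 J = 2.46e9.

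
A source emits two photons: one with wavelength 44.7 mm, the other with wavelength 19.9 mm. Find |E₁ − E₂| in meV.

0.0346 meV

Using E = hc/λ: E₁ = 4.444e-24 J, E₂ = 9.982e-24 J.
|ΔE| = |4.444e-24 − 9.982e-24| = 5.54e-24 J = 0.0346 meV.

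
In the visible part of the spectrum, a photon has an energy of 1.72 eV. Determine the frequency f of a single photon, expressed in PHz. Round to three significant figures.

0.416 PHz

In SI units: E = 1.72 eV = 2.7557e-19 J.
The photon relation is f = E/h, giving f = 4.159e14 Hz.
Converting to PHz: f = 0.4159 PHz ≈ 0.416 PHz.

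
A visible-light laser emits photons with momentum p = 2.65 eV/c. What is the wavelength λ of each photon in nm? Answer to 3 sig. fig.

468 nm

Convert to SI: p = 2.65 eV/c = 1.4162 × 10^-27 kg·m/s.
Apply λ = h/p: λ = 4.679 × 10^-7 m.
Converting to nm: λ = 467.9 nm ≈ 468 nm.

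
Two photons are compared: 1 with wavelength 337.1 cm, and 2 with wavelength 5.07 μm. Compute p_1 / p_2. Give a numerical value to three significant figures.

1.50 × 10^-6

p_1 = 1.966 × 10^-34 kg·m/s (from wavelength = 337.1 cm, via p = h/λ).
p_2 = 1.307 × 10^-28 kg·m/s (from wavelength = 5.07 μm, via p = h/λ).
Ratio = 1.966 × 10^-34 / 1.307 × 10^-28 = 1.50 × 10^-6.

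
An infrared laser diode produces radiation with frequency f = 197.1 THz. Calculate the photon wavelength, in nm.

Take c = 2.99792458 × 10^8 m/s.
In SI units: f = 197.1 THz = 1.971 × 10^14 Hz.
Apply λ = c/f: λ = 1.521 × 10^-6 m.
Converting to nm: λ = 1521 nm ≈ 1520 nm.

1520 nm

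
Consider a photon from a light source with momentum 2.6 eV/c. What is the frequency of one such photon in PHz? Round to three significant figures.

In SI units: p = 2.6 eV/c = 1.3895 × 10^-27 kg·m/s.
Apply f = pc/h: f = 6.287 × 10^14 Hz.
Converting to PHz: f = 0.6287 PHz ≈ 0.629 PHz.

0.629 PHz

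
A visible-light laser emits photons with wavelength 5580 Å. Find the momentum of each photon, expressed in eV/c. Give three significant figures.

Convert to SI: λ = 5580 Å = 5.58e-7 m.
Since p = h/λ for a photon, p = 1.187e-27 kg·m/s.
Converting to eV/c: p = 2.222 eV/c ≈ 2.22 eV/c.

2.22 eV/c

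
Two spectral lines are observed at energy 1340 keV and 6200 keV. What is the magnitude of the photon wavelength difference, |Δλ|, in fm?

Using λ = hc/E: λ₁ = 9.253·10^-13 m, λ₂ = 2.000·10^-13 m.
|Δλ| = |9.253·10^-13 − 2.000·10^-13| = 7.25·10^-13 m = 725 fm.

725 fm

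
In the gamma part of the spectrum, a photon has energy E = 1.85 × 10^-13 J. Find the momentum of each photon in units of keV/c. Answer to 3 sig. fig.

1150 keV/c

The photon relation is p = E/c, giving p = 6.171 × 10^-22 kg·m/s.
Converting to keV/c: p = 1155 keV/c ≈ 1150 keV/c.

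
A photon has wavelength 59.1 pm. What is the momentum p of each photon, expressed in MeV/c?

0.0210 MeV/c

Use h = 6.62607015e-34 J·s, c = 2.99792458e8 m/s, 1 eV = 1.602176634e-19 J.
First convert: λ = 59.1 pm = 5.91e-11 m.
The photon relation is p = h/λ, giving p = 1.121e-23 kg·m/s.
Converting to MeV/c: p = 0.02098 MeV/c ≈ 0.0210 MeV/c.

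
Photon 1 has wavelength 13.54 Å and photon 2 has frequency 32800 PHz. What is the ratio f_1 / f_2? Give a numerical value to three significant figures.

f_1 = 2.214 × 10^17 Hz (from wavelength = 13.54 Å, via f = c/λ).
f_2 = 3.280 × 10^19 Hz (from frequency = 32800 PHz, via f given directly).
Ratio = 2.214 × 10^17 / 3.280 × 10^19 = 6.75 × 10^-3.

6.75 × 10^-3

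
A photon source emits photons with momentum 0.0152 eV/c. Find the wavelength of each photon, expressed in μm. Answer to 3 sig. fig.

In SI units: p = 0.0152 eV/c = 8.1233e-30 kg·m/s.
For a photon λ = h/p, so λ = 8.157e-5 m.
Converting to μm: λ = 81.57 μm ≈ 81.6 μm.

81.6 μm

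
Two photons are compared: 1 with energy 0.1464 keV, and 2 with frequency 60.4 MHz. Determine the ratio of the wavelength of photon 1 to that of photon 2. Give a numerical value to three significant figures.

1.71 × 10^-9

λ_1 = 8.469 × 10^-9 m (from energy = 0.1464 keV, via λ = hc/E).
λ_2 = 4.963 m (from frequency = 60.4 MHz, via λ = c/f).
Ratio = 8.469 × 10^-9 / 4.963 = 1.71 × 10^-9.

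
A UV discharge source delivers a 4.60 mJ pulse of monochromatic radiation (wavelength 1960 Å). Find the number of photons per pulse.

Per-photon energy: E = 1.013·10^-18 J (from wavelength = 1960 Å).
N = E_total / E_photon = 0.00460 J / 1.013·10^-18 J = 4.54·10^15.

4.54·10^15 photons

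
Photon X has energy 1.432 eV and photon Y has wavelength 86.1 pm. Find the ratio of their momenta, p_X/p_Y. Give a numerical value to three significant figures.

9.94 × 10^-5

p_X = 7.653 × 10^-28 kg·m/s (from energy = 1.432 eV, via p = E/c).
p_Y = 7.696 × 10^-24 kg·m/s (from wavelength = 86.1 pm, via p = h/λ).
Ratio = 7.653 × 10^-28 / 7.696 × 10^-24 = 9.94 × 10^-5.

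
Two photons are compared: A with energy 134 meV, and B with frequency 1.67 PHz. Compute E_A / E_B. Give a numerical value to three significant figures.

E_A = 2.147·10^-20 J (from energy = 134 meV, via E given directly).
E_B = 1.107·10^-18 J (from frequency = 1.67 PHz, via E = hf).
Ratio = 2.147·10^-20 / 1.107·10^-18 = 0.0194.

0.0194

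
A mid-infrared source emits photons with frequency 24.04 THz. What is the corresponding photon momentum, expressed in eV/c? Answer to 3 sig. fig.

0.0994 eV/c

Use h = 6.62607015e-34 J·s, c = 2.99792458e8 m/s, 1 eV = 1.602176634e-19 J.
First convert: f = 24.04 THz = 2.404e13 Hz.
The photon relation is p = hf/c, giving p = 5.313e-29 kg·m/s.
Converting to eV/c: p = 0.09942 eV/c ≈ 0.0994 eV/c.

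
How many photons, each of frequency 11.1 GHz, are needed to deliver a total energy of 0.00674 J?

Per-photon energy: E = 7.355e-24 J (from frequency = 11.1 GHz).
N = E_total / E_photon = 0.00674 J / 7.355e-24 J = 9.16e20.

9.16e20 photons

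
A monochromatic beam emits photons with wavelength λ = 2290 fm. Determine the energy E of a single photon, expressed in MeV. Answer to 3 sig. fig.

0.541 MeV

Take h = 6.62607015 × 10^-34 J·s, c = 2.99792458 × 10^8 m/s, 1 eV = 1.602176634 × 10^-19 J.
Convert to SI: λ = 2290 fm = 2.29 × 10^-12 m.
Since E = hc/λ for a photon, E = 8.674 × 10^-14 J.
Converting to MeV: E = 0.5414 MeV ≈ 0.541 MeV.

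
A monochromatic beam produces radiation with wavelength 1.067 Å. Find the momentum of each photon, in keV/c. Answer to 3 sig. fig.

In SI units: λ = 1.067 Å = 1.067 × 10^-10 m.
For a photon p = h/λ, so p = 6.210 × 10^-24 kg·m/s.
Converting to keV/c: p = 11.62 keV/c ≈ 11.6 keV/c.

11.6 keV/c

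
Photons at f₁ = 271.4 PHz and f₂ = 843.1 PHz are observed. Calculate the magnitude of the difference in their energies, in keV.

2.36 keV

Using E = hf: E₁ = 1.7983e-16 J, E₂ = 5.5864e-16 J.
|ΔE| = |1.7983e-16 − 5.5864e-16| = 3.79e-16 J = 2.36 keV.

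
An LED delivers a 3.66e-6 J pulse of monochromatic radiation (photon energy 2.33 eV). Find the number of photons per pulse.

Per-photon energy: E = 3.733e-19 J (from energy = 2.33 eV).
N = E_total / E_photon = 3.66e-6 J / 3.733e-19 J = 9.80e12.

9.80e12 photons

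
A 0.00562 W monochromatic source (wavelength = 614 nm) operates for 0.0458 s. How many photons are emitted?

7.96 × 10^14 photons

Total energy: E_total = P·t = 0.00562 × 0.0458 = 2.574 × 10^-4 J.
Per-photon energy: E = 3.235 × 10^-19 J.
N = E_total / E_photon = 7.96 × 10^14.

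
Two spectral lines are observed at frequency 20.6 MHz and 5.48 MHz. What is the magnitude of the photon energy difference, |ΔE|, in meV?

Using E = hf: E₁ = 1.365e-26 J, E₂ = 3.631e-27 J.
|ΔE| = |1.365e-26 − 3.631e-27| = 1.00e-26 J = 6.25e-5 meV.

6.25e-5 meV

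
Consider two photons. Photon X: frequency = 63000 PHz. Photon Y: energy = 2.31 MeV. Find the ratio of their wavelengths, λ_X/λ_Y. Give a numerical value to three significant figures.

8.87

λ_X = 4.759 × 10^-12 m (from frequency = 63000 PHz, via λ = c/f).
λ_Y = 5.367 × 10^-13 m (from energy = 2.31 MeV, via λ = hc/E).
Ratio = 4.759 × 10^-12 / 5.367 × 10^-13 = 8.87.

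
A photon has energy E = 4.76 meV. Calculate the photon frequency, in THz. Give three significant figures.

1.15 THz

Convert to SI: E = 4.76 meV = 7.6264·10^-22 J.
For a photon f = E/h, so f = 1.151·10^12 Hz.
Converting to THz: f = 1.151 THz ≈ 1.15 THz.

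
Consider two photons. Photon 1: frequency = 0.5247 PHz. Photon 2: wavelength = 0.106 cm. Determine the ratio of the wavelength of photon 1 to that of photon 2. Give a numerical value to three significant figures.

5.39·10^-4

λ_1 = 5.714·10^-7 m (from frequency = 0.5247 PHz, via λ = c/f).
λ_2 = 0.001060 m (from wavelength = 0.106 cm, via λ given directly).
Ratio = 5.714·10^-7 / 0.001060 = 5.39·10^-4.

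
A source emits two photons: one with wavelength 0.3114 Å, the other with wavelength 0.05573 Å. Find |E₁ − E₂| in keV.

183 keV

Using E = hc/λ: E₁ = 6.3791·10^-15 J, E₂ = 3.5644·10^-14 J.
|ΔE| = |6.3791·10^-15 − 3.5644·10^-14| = 2.93·10^-14 J = 183 keV.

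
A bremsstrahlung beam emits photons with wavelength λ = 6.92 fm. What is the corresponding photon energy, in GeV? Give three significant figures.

0.179 GeV

(h = 6.62607015e-34 J·s, c = 2.99792458e8 m/s, 1 eV = 1.602176634e-19 J.)
First convert: λ = 6.92 fm = 6.92e-15 m.
For a photon E = hc/λ, so E = 2.871e-11 J.
Converting to GeV: E = 0.1792 GeV ≈ 0.179 GeV.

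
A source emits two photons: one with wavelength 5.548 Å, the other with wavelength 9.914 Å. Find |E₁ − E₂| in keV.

0.984 keV

Using E = hc/λ: E₁ = 3.5805e-16 J, E₂ = 2.0037e-16 J.
|ΔE| = |3.5805e-16 − 2.0037e-16| = 1.58e-16 J = 0.984 keV.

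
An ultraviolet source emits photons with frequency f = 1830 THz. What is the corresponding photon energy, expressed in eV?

First convert: f = 1830 THz = 1.830e15 Hz.
The photon relation is E = hf, giving E = 1.213e-18 J.
Converting to eV: E = 7.568 eV ≈ 7.57 eV.

7.57 eV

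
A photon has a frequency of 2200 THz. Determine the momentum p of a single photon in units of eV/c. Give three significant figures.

9.10 eV/c

(h = 6.62607015e-34 J·s, c = 2.99792458e8 m/s, 1 eV = 1.602176634e-19 J.)
In SI units: f = 2200 THz = 2.2e15 Hz.
Apply p = hf/c: p = 4.862e-27 kg·m/s.
Converting to eV/c: p = 9.098 eV/c ≈ 9.10 eV/c.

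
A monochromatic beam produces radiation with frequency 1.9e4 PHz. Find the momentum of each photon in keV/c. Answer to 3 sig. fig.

78.6 keV/c

First convert: f = 1.9e4 PHz = 1.9e19 Hz.
Since p = hf/c for a photon, p = 4.199e-23 kg·m/s.
Converting to keV/c: p = 78.58 keV/c ≈ 78.6 keV/c.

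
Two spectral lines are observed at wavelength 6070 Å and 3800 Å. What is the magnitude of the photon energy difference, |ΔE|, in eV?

1.22 eV

Using E = hc/λ: E₁ = 3.273 × 10^-19 J, E₂ = 5.227 × 10^-19 J.
|ΔE| = |3.273 × 10^-19 − 5.227 × 10^-19| = 1.95 × 10^-19 J = 1.22 eV.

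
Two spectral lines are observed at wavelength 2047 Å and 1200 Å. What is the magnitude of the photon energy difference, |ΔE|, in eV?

4.28 eV

Using E = hc/λ: E₁ = 9.7042 × 10^-19 J, E₂ = 1.6554 × 10^-18 J.
|ΔE| = |9.7042 × 10^-19 − 1.6554 × 10^-18| = 6.85 × 10^-19 J = 4.28 eV.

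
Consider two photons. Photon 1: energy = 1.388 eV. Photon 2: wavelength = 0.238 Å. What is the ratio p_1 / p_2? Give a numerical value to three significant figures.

2.66·10^-5

p_1 = 7.418·10^-28 kg·m/s (from energy = 1.388 eV, via p = E/c).
p_2 = 2.784·10^-23 kg·m/s (from wavelength = 0.238 Å, via p = h/λ).
Ratio = 7.418·10^-28 / 2.784·10^-23 = 2.66·10^-5.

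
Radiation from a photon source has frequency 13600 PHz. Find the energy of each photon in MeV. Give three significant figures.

0.0562 MeV

(h = 6.62607015e-34 J·s, 1 eV = 1.602176634e-19 J.)
Convert to SI: f = 13600 PHz = 1.36e19 Hz.
For a photon E = hf, so E = 9.011e-15 J.
Converting to MeV: E = 0.05625 MeV ≈ 0.0562 MeV.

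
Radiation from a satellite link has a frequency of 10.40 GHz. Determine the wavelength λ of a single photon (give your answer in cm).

Take c = 2.99792458 × 10^8 m/s.
First convert: f = 10.40 GHz = 1.040 × 10^10 Hz.
Since λ = c/f for a photon, λ = 0.02883 m.
Converting to cm: λ = 2.883 cm ≈ 2.88 cm.

2.88 cm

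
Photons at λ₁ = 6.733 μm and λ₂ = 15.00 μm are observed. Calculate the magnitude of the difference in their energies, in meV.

Using E = hc/λ: E₁ = 2.9503 × 10^-20 J, E₂ = 1.3243 × 10^-20 J.
|ΔE| = |2.9503 × 10^-20 − 1.3243 × 10^-20| = 1.63 × 10^-20 J = 101 meV.

101 meV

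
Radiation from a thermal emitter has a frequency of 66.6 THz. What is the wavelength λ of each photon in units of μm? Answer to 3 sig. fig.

4.50 μm

In SI units: f = 66.6 THz = 6.66e13 Hz.
The photon relation is λ = c/f, giving λ = 4.501e-6 m.
Converting to μm: λ = 4.501 μm ≈ 4.50 μm.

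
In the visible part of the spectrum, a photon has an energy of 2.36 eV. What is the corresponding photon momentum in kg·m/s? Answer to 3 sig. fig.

Use c = 2.99792458e8 m/s, 1 eV = 1.602176634e-19 J.
In SI units: E = 2.36 eV = 3.7811e-19 J.
The photon relation is p = E/c, giving p = 1.261e-27 kg·m/s.
So p ≈ 1.26e-27 kg·m/s.

1.26e-27 kg·m/s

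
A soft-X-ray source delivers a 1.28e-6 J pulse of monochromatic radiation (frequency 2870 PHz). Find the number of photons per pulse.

Per-photon energy: E = 1.902e-15 J (from frequency = 2870 PHz).
N = E_total / E_photon = 1.28e-6 J / 1.902e-15 J = 6.73e8.

6.73e8 photons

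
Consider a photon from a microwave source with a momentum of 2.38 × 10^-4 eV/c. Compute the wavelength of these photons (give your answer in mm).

Use h = 6.62607015 × 10^-34 J·s, c = 2.99792458 × 10^8 m/s, 1 eV = 1.602176634 × 10^-19 J.
Convert to SI: p = 2.38 × 10^-4 eV/c = 1.2719 × 10^-31 kg·m/s.
The photon relation is λ = h/p, giving λ = 0.005209 m.
Converting to mm: λ = 5.209 mm ≈ 5.21 mm.

5.21 mm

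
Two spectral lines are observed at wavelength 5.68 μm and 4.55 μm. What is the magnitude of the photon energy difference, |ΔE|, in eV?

0.0542 eV

Using E = hc/λ: E₁ = 3.497 × 10^-20 J, E₂ = 4.366 × 10^-20 J.
|ΔE| = |3.497 × 10^-20 − 4.366 × 10^-20| = 8.69 × 10^-21 J = 0.0542 eV.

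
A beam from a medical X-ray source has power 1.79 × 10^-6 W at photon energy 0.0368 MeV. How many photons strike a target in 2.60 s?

7.89 × 10^8 photons

Total energy: E_total = P·t = 1.79 × 10^-6 × 2.60 = 4.654 × 10^-6 J.
Per-photon energy: E = 5.896 × 10^-15 J.
N = E_total / E_photon = 7.89 × 10^8.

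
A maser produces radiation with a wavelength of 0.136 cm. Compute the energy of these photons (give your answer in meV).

0.912 meV

(h = 6.62607015 × 10^-34 J·s, c = 2.99792458 × 10^8 m/s, 1 eV = 1.602176634 × 10^-19 J.)
First convert: λ = 0.136 cm = 0.00136 m.
Apply E = hc/λ: E = 1.461 × 10^-22 J.
Converting to meV: E = 0.9116 meV ≈ 0.912 meV.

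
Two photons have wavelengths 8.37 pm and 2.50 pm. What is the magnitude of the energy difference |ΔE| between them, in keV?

348 keV

Using E = hc/λ: E₁ = 2.373e-14 J, E₂ = 7.946e-14 J.
|ΔE| = |2.373e-14 − 7.946e-14| = 5.57e-14 J = 348 keV.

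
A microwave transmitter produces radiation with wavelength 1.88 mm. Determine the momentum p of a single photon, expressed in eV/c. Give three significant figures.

In SI units: λ = 1.88 mm = 0.00188 m.
Apply p = h/λ: p = 3.525·10^-31 kg·m/s.
Converting to eV/c: p = 6.595·10^-4 eV/c ≈ 6.59·10^-4 eV/c.

6.59·10^-4 eV/c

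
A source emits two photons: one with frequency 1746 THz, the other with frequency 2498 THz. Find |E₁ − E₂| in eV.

Using E = hf: E₁ = 1.1569·10^-18 J, E₂ = 1.6552·10^-18 J.
|ΔE| = |1.1569·10^-18 − 1.6552·10^-18| = 4.98·10^-19 J = 3.11 eV.

3.11 eV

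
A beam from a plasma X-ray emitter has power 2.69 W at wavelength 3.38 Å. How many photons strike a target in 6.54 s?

Total energy: E_total = P·t = 2.69 × 6.54 = 17.59 J.
Per-photon energy: E = 5.877·10^-16 J.
N = E_total / E_photon = 2.99·10^16.

2.99·10^16 photons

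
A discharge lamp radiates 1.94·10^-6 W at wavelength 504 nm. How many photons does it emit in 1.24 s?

6.10·10^12 photons

Total energy: E_total = P·t = 1.94·10^-6 × 1.24 = 2.406·10^-6 J.
Per-photon energy: E = 3.941·10^-19 J.
N = E_total / E_photon = 6.10·10^12.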